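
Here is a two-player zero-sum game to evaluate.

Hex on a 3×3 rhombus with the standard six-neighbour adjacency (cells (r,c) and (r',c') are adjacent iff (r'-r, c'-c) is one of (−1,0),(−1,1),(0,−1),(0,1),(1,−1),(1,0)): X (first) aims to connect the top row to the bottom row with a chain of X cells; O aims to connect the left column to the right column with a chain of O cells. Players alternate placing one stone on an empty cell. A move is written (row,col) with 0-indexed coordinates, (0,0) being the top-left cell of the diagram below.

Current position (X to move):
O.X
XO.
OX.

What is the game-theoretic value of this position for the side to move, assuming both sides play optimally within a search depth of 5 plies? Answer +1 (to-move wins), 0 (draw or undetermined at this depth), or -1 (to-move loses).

value(O.X/XO./OX., X) = +1

ply 1, X at O.X/XO./OX. | (0,1)=-1→OXX/XO./OX.; (1,2)=+1→O.X/XOX/OX.*; (2,2)=-1→O.X/XO./OXX
ply 2: O.X/XOX/OX. is terminal -1 (O); from O.X/XO./OX. depth 5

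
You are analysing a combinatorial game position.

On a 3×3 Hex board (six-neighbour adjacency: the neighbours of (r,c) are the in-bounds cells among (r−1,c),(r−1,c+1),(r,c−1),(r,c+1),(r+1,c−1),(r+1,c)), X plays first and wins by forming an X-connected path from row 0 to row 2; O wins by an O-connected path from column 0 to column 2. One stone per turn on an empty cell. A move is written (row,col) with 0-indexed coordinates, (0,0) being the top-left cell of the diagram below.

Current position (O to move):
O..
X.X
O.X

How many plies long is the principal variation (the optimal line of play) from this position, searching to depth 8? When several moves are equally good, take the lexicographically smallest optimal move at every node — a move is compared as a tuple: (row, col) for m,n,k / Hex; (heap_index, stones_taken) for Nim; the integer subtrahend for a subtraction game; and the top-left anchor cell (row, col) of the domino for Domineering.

PV length from [O../X.X/O.X]: 3 plies

p1 O@[O../X.X/O.X]: (0,1)[OO./X.X/O.X]-1 (0,2)[O.O/X.X/O.X]+1* (1,1)[O../XOX/O.X]-1 (2,1)[O../X.X/OOX]-1
p2 X@[O.O/X.X/O.X]: (0,1)[OXO/X.X/O.X]-1* (1,1)[O.O/XXX/O.X]-1 (2,1)[O.O/X.X/OXX]-1
p3 O@[OXO/X.X/O.X]: (1,1)[OXO/XOX/O.X]+1* (2,1)[OXO/X.X/OOX]-1
p4 X@[OXO/XOX/O.X] terminal -1; root [O../X.X/O.X] d8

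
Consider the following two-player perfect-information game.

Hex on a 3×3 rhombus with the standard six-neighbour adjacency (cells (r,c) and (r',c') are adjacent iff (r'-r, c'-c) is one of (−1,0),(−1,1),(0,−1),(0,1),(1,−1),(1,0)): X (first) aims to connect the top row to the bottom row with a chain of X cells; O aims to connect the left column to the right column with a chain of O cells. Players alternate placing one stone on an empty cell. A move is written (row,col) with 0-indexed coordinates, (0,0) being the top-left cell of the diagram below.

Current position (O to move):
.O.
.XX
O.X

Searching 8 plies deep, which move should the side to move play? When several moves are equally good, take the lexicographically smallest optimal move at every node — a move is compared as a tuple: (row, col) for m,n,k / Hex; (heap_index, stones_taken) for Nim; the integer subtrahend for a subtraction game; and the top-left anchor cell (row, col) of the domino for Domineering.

O's best at [.O./.XX/O.X]: (0,2)

[.O./.XX/O.X] O move#1: (0,0):-1/OO./.XX/O.X, (0,2):+1/.OO/.XX/O.X*, (1,0):-1/.O./OXX/O.X, (2,1):-1/.O./.XX/OOX
[.OO/.XX/O.X] X move#2: (0,0):-1/XOO/.XX/O.X*, (1,0):-1/.OO/XXX/O.X, (2,1):-1/.OO/.XX/OXX
[XOO/.XX/O.X] O move#3: (1,0):+1/XOO/OXX/O.X*, (2,1):-1/XOO/.XX/OOX
[XOO/OXX/O.X] end (terminal -1, X#4); searched .O./.XX/O.X to 8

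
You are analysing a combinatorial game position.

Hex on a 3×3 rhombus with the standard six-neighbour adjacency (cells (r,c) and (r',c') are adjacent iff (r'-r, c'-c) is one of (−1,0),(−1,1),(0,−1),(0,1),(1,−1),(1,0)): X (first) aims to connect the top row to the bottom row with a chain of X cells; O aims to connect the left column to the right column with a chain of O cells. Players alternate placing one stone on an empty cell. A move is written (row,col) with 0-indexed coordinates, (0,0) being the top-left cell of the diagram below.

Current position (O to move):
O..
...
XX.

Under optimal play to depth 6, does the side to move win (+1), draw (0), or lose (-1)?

ply 1, O at O../.../XX. | (0,1)=-1→OO./.../XX.; (0,2)=-1→O.O/.../XX.; (1,0)=-1→O../O../XX.; (1,1)=+1→O../.O./XX.*; (1,2)=-1→O../..O/XX.; (2,2)=-1→O../.../XXO
ply 2, X at O../.O./XX. | (0,1)=-1→OX./.O./XX.*; (0,2)=-1→O.X/.O./XX.; (1,0)=-1→O../XO./XX.; (1,2)=-1→O../.OX/XX.; (2,2)=-1→O../.O./XXX
ply 3, O at OX./.O./XX. | (0,2)=-1→OXO/.O./XX.; (1,0)=+1→OX./OO./XX.*; (1,2)=-1→OX./.OO/XX.; (2,2)=-1→OX./.O./XXO
ply 4, X at OX./OO./XX. | (0,2)=-1→OXX/OO./XX.*; (1,2)=-1→OX./OOX/XX.; (2,2)=-1→OX./OO./XXX
ply 5, O at OXX/OO./XX. | (1,2)=+1→OXX/OOO/XX.*; (2,2)=-1→OXX/OO./XXO
ply 6: OXX/OOO/XX. is terminal -1 (X); from O../.../XX. depth 6

value(O../.../XX., O) = +1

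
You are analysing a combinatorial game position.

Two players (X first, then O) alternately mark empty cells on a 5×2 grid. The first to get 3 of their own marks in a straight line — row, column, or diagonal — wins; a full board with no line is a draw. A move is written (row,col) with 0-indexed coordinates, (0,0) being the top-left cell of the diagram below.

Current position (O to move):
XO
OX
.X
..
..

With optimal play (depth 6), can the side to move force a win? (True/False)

[XO/OX/.X/../..] O move#1: (2,0):-1/XO/OX/OX/../.., (3,0):-1/XO/OX/.X/O./.., (3,1):+0/XO/OX/.X/.O/..*, (4,0):-1/XO/OX/.X/../O., (4,1):-1/XO/OX/.X/../.O
[XO/OX/.X/.O/..] X move#2: (2,0):+0/XO/OX/XX/.O/..*, (3,0):+0/XO/OX/.X/XO/.., (4,0):+0/XO/OX/.X/.O/X., (4,1):+0/XO/OX/.X/.O/.X
[XO/OX/XX/.O/..] O move#3: (3,0):+0/XO/OX/XX/OO/..*, (4,0):+0/XO/OX/XX/.O/O., (4,1):+0/XO/OX/XX/.O/.O
[XO/OX/XX/OO/..] X move#4: (4,0):+0/XO/OX/XX/OO/X.*, (4,1):+0/XO/OX/XX/OO/.X
[XO/OX/XX/OO/X.] O move#5: (4,1):+0/XO/OX/XX/OO/XO*
[XO/OX/XX/OO/XO] end (terminal +0, X#6); searched XO/OX/.X/../.. to 6

O winning at [XO/OX/.X/../..]: False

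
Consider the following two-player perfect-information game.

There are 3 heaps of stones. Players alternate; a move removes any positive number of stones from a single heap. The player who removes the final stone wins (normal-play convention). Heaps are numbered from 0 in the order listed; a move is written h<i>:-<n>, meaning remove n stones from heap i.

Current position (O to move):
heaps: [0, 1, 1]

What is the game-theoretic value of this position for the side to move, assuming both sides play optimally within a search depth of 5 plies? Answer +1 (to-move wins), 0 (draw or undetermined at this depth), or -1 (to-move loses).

value((0,1,1), O) = -1

[(0,1,1)] O move#1: h1:-1:-1/(0,0,1)*, h2:-1:-1/(0,1,0)
[(0,0,1)] X move#2: h2:-1:+1/(0,0,0)*
[(0,0,0)] end (terminal -1, O#3); searched (0,1,1) to 5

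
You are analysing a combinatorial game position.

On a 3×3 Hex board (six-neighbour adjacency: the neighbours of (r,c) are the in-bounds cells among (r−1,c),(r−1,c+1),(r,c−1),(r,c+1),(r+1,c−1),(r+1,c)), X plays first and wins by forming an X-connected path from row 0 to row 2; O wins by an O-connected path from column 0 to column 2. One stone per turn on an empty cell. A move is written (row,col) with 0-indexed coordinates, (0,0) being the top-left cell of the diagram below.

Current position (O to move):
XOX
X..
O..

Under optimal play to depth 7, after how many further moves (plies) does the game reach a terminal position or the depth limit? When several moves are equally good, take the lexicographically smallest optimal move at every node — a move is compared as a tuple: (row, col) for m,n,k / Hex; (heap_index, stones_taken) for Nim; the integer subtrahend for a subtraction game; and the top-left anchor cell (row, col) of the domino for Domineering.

PV length from [XOX/X../O..]: 3 plies

[XOX/X../O..] O move#1: (1,1):-1/XOX/XO./O.., (1,2):+1/XOX/X.O/O..*, (2,1):+1/XOX/X../OO., (2,2):-1/XOX/X../O.O
[XOX/X.O/O..] X move#2: (1,1):-1/XOX/XXO/O..*, (2,1):-1/XOX/X.O/OX., (2,2):-1/XOX/X.O/O.X
[XOX/XXO/O..] O move#3: (2,1):+1/XOX/XXO/OO.*, (2,2):-1/XOX/XXO/O.O
[XOX/XXO/OO.] end (terminal -1, X#4); searched XOX/X../O.. to 7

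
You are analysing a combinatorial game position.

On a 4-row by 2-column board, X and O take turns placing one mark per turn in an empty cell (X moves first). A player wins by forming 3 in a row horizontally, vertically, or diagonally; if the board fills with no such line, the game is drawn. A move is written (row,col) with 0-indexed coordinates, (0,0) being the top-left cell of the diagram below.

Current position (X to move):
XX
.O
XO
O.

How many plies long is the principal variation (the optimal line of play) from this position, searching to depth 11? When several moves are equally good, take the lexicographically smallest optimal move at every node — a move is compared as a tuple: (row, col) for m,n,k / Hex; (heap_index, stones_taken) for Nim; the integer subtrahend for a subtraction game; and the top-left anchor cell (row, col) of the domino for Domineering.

PV length from [XX/.O/XO/O.]: 1 ply

p1 X@[XX/.O/XO/O.]: (1,0)[XX/XO/XO/O.]+1* (3,1)[XX/.O/XO/OX]+0
p2 O@[XX/XO/XO/O.] terminal -1; root [XX/.O/XO/O.] d11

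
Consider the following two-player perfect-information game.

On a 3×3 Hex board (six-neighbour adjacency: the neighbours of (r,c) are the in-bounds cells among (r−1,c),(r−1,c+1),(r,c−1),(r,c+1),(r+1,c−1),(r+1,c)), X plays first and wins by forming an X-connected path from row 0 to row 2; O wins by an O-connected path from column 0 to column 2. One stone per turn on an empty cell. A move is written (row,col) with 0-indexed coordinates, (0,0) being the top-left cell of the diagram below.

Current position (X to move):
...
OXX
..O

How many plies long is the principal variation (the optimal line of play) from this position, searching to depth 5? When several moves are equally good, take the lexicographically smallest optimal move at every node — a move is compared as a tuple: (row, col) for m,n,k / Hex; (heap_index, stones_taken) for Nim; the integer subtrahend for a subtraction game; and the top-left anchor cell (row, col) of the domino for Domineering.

p1 X@[.../OXX/..O]: (0,0)[X../OXX/..O]+1* (0,1)[.X./OXX/..O]+1 (0,2)[..X/OXX/..O]+1 (2,0)[.../OXX/X.O]+1 (2,1)[.../OXX/.XO]+1
p2 O@[X../OXX/..O]: (0,1)[XO./OXX/..O]-1* (0,2)[X.O/OXX/..O]-1 (2,0)[X../OXX/O.O]-1 (2,1)[X../OXX/.OO]-1
p3 X@[XO./OXX/..O]: (0,2)[XOX/OXX/..O]+1* (2,0)[XO./OXX/X.O]-1 (2,1)[XO./OXX/.XO]-1
p4 O@[XOX/OXX/..O]: (2,0)[XOX/OXX/O.O]-1* (2,1)[XOX/OXX/.OO]-1
p5 X@[XOX/OXX/O.O]: (2,1)[XOX/OXX/OXO]+1*
p6 O@[XOX/OXX/OXO] terminal -1; root [.../OXX/..O] d5

PV length from [.../OXX/..O]: 5 plies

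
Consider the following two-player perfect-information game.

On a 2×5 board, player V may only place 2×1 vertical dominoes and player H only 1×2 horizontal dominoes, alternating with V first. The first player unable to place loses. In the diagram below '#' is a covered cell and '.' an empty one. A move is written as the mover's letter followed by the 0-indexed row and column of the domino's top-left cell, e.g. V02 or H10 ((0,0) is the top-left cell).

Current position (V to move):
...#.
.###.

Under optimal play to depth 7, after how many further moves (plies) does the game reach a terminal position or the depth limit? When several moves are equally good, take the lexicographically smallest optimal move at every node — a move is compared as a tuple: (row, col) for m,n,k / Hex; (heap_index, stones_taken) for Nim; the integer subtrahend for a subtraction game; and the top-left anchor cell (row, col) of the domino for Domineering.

PV length from [...#./.###.]: 3 plies

ply 1, V at ...#./.###. | V00=+1→#..#./####.*; V04=-1→...##/.####
ply 2, H at #..#./####. | H01=-1→####./####.*
ply 3, V at ####./####. | V04=+1→#####/#####*
ply 4: #####/##### is terminal -1 (H); from ...#./.###. depth 7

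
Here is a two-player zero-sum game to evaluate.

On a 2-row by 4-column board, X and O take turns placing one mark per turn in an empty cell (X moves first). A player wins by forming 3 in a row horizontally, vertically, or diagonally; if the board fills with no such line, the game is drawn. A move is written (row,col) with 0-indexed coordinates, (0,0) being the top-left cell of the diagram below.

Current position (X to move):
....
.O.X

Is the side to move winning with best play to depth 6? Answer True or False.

X winning at [..../.O.X]: False

p1 X@[..../.O.X]: (0,0)[X.../.O.X]+0* (0,1)[.X../.O.X]+0 (0,2)[..X./.O.X]+0 (0,3)[...X/.O.X]+0 (1,0)[..../XO.X]+0 (1,2)[..../.OXX]+0
p2 O@[X.../.O.X]: (0,1)[XO../.O.X]+0* (0,2)[X.O./.O.X]+0 (0,3)[X..O/.O.X]+0 (1,0)[X.../OO.X]+0 (1,2)[X.../.OOX]+0
p3 X@[XO../.O.X]: (0,2)[XOX./.O.X]+0* (0,3)[XO.X/.O.X]+0 (1,0)[XO../XO.X]+0 (1,2)[XO../.OXX]+0
p4 O@[XOX./.O.X]: (0,3)[XOXO/.O.X]+0* (1,0)[XOX./OO.X]+0 (1,2)[XOX./.OOX]+0
p5 X@[XOXO/.O.X]: (1,0)[XOXO/XO.X]+0* (1,2)[XOXO/.OXX]+0
p6 O@[XOXO/XO.X]: (1,2)[XOXO/XOOX]+0*
p7 X@[XOXO/XOOX] terminal +0; root [..../.O.X] d6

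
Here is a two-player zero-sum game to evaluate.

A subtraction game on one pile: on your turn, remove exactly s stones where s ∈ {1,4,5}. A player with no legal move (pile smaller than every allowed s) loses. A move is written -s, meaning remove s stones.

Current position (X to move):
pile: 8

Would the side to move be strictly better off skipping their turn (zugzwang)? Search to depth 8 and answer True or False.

p1 X@[8]: -1[7]-1* -4[4]-1 -5[3]-1
p2 O@[7]: -1[6]-1 -4[3]-1 -5[2]+1*
p3 X@[2]: -1[1]-1*
p4 O@[1]: -1[0]+1*
p5 X@[0] terminal -1; root [8] d8
pass branch (O moves first from the same position):
  | p1 O@[8]: -1[7]-1* -4[4]-1 -5[3]-1
  | p2 X@[7]: -1[6]-1 -4[3]-1 -5[2]+1*
  | p3 O@[2]: -1[1]-1*
  | p4 X@[1]: -1[0]+1*
  | p5 O@[0] terminal -1; root [8] d8
X moving scores -1; X passing scores +1

zugzwang(8, X) = True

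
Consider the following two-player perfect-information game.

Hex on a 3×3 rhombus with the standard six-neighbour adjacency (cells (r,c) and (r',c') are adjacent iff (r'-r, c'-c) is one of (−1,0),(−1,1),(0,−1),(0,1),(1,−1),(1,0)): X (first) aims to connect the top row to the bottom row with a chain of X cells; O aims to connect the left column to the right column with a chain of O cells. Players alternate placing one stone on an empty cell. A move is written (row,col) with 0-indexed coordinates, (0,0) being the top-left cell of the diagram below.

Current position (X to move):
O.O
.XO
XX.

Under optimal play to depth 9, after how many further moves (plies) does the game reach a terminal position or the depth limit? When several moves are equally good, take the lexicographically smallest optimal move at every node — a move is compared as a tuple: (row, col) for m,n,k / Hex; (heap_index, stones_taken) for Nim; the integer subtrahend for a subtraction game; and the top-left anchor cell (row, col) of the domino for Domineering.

PV length from [O.O/.XO/XX.]: 1 ply

p1 X@[O.O/.XO/XX.]: (0,1)[OXO/.XO/XX.]+1* (1,0)[O.O/XXO/XX.]-1 (2,2)[O.O/.XO/XXX]-1
p2 O@[OXO/.XO/XX.] terminal -1; root [O.O/.XO/XX.] d9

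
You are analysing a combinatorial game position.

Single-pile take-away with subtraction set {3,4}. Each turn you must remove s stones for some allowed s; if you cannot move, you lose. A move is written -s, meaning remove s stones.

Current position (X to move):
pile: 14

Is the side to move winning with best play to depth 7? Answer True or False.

X winning at [14]: False

p1 X@[14]: -3[11]-1* -4[10]-1
p2 O@[11]: -3[8]+1* -4[7]+1
p3 X@[8]: -3[5]-1* -4[4]-1
p4 O@[5]: -3[2]+1* -4[1]+1
p5 X@[2] terminal -1; root [14] d7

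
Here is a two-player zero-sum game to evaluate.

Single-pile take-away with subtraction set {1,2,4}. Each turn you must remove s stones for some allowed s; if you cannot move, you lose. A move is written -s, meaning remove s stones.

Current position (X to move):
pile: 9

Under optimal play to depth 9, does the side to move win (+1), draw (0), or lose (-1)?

ply 1, X at 9 | -1=-1→8*; -2=-1→7; -4=-1→5
ply 2, O at 8 | -1=-1→7; -2=+1→6*; -4=-1→4
ply 3, X at 6 | -1=-1→5*; -2=-1→4; -4=-1→2
ply 4, O at 5 | -1=-1→4; -2=+1→3*; -4=-1→1
ply 5, X at 3 | -1=-1→2*; -2=-1→1
ply 6, O at 2 | -1=-1→1; -2=+1→0*
ply 7: 0 is terminal -1 (X); from 9 depth 9

value(9, X) = -1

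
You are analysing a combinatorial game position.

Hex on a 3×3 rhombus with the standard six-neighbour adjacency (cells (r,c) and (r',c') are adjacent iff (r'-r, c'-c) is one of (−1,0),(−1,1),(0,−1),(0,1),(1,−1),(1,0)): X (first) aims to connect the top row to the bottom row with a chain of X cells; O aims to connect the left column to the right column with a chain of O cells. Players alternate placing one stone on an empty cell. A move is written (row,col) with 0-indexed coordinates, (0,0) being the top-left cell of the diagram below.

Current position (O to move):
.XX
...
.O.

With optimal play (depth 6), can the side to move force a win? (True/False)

O winning at [.XX/.../.O.]: True

p1 O@[.XX/.../.O.]: (0,0)[OXX/.../.O.]-1 (1,0)[.XX/O../.O.]+1* (1,1)[.XX/.O./.O.]+1 (1,2)[.XX/..O/.O.]-1 (2,0)[.XX/.../OO.]+1 (2,2)[.XX/.../.OO]-1
p2 X@[.XX/O../.O.]: (0,0)[XXX/O../.O.]-1* (1,1)[.XX/OX./.O.]-1 (1,2)[.XX/O.X/.O.]-1 (2,0)[.XX/O../XO.]-1 (2,2)[.XX/O../.OX]-1
p3 O@[XXX/O../.O.]: (1,1)[XXX/OO./.O.]+1* (1,2)[XXX/O.O/.O.]+1 (2,0)[XXX/O../OO.]+1 (2,2)[XXX/O../.OO]+1
p4 X@[XXX/OO./.O.]: (1,2)[XXX/OOX/.O.]-1* (2,0)[XXX/OO./XO.]-1 (2,2)[XXX/OO./.OX]-1
p5 O@[XXX/OOX/.O.]: (2,0)[XXX/OOX/OO.]-1 (2,2)[XXX/OOX/.OO]+1*
p6 X@[XXX/OOX/.OO] terminal -1; root [.XX/.../.O.] d6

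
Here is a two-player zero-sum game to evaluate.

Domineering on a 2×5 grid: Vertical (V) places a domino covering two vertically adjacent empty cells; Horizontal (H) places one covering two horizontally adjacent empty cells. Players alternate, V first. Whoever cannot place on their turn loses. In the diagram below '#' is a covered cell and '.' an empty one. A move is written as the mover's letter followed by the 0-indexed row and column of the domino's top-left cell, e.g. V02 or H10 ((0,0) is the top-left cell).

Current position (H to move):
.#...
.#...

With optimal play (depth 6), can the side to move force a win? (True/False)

H winning at [.#.../.#...]: False

p1 H@[.#.../.#...]: H02[.###./.#...]-1* H03[.#.##/.#...]-1 H12[.#.../.###.]-1 H13[.#.../.#.##]-1
p2 V@[.###./.#...]: V00[####./##...]-1 V04[.####/.#..#]+1*
p3 H@[.####/.#..#]: H12[.####/.####]-1*
p4 V@[.####/.####]: V00[#####/#####]+1*
p5 H@[#####/#####] terminal -1; root [.#.../.#...] d6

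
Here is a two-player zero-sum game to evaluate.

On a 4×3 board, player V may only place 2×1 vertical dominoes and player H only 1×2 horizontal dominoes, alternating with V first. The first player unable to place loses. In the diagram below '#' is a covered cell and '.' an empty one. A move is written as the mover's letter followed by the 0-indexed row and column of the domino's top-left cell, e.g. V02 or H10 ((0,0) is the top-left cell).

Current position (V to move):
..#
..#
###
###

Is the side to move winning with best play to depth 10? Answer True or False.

V winning at [..#/..#/###/###]: True

p1 V@[..#/..#/###/###]: V00[#.#/#.#/###/###]+1* V01[.##/.##/###/###]+1
p2 H@[#.#/#.#/###/###] terminal -1; root [..#/..#/###/###] d10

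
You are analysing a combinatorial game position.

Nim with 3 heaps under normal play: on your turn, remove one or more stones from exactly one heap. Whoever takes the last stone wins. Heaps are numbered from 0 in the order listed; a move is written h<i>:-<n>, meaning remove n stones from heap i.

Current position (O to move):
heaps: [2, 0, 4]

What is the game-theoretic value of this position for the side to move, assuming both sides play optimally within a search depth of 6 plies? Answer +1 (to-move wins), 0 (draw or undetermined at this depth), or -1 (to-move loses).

ply 1, O at (2,0,4) | h0:-1=-1→(1,0,4); h0:-2=-1→(0,0,4); h2:-1=-1→(2,0,3); h2:-2=+1→(2,0,2)*; h2:-3=-1→(2,0,1); h2:-4=-1→(2,0,0)
ply 2, X at (2,0,2) | h0:-1=-1→(1,0,2)*; h0:-2=-1→(0,0,2); h2:-1=-1→(2,0,1); h2:-2=-1→(2,0,0)
ply 3, O at (1,0,2) | h0:-1=-1→(0,0,2); h2:-1=+1→(1,0,1)*; h2:-2=-1→(1,0,0)
ply 4, X at (1,0,1) | h0:-1=-1→(0,0,1)*; h2:-1=-1→(1,0,0)
ply 5, O at (0,0,1) | h2:-1=+1→(0,0,0)*
ply 6: (0,0,0) is terminal -1 (X); from (2,0,4) depth 6

value((2,0,4), O) = +1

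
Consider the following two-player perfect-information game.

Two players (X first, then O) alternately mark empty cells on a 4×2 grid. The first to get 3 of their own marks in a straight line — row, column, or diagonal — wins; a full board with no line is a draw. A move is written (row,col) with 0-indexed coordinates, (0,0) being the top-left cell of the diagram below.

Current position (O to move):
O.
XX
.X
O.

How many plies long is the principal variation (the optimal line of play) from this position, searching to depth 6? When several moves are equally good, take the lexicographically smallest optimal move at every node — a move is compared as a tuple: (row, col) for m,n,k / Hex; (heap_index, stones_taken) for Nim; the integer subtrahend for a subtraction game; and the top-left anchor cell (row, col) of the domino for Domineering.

ply 1, O at O./XX/.X/O. | (0,1)=-1→OO/XX/.X/O.*; (2,0)=-1→O./XX/OX/O.; (3,1)=-1→O./XX/.X/OO
ply 2, X at OO/XX/.X/O. | (2,0)=+0→OO/XX/XX/O.; (3,1)=+1→OO/XX/.X/OX*
ply 3: OO/XX/.X/OX is terminal -1 (O); from O./XX/.X/O. depth 6

PV length from [O./XX/.X/O.]: 2 plies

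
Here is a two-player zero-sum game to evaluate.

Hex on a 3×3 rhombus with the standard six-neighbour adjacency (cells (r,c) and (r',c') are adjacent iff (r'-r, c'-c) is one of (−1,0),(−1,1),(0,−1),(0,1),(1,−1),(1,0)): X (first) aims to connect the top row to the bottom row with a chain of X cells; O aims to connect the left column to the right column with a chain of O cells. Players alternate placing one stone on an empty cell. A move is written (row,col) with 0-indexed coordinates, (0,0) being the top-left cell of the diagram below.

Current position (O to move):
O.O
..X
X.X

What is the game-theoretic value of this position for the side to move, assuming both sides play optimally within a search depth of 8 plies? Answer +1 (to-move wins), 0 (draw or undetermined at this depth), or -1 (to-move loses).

value(O.O/..X/X.X, O) = +1

[O.O/..X/X.X] O move#1: (0,1):+1/OOO/..X/X.X*, (1,0):+1/O.O/O.X/X.X, (1,1):+1/O.O/.OX/X.X, (2,1):-1/O.O/..X/XOX
[OOO/..X/X.X] end (terminal -1, X#2); searched O.O/..X/X.X to 8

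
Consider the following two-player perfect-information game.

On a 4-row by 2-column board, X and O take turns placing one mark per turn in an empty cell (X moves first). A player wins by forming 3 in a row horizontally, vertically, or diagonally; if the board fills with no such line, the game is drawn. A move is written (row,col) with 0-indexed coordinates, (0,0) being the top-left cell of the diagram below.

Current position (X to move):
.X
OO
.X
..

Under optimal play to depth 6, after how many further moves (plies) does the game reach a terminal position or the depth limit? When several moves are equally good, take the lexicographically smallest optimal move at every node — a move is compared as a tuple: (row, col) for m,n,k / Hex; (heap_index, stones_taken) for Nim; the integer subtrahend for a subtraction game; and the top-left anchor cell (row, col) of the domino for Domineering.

PV length from [.X/OO/.X/..]: 4 plies

p1 X@[.X/OO/.X/..]: (0,0)[XX/OO/.X/..]+0* (2,0)[.X/OO/XX/..]+0 (3,0)[.X/OO/.X/X.]+0 (3,1)[.X/OO/.X/.X]-1
p2 O@[XX/OO/.X/..]: (2,0)[XX/OO/OX/..]+0* (3,0)[XX/OO/.X/O.]+0 (3,1)[XX/OO/.X/.O]+0
p3 X@[XX/OO/OX/..]: (3,0)[XX/OO/OX/X.]+0* (3,1)[XX/OO/OX/.X]-1
p4 O@[XX/OO/OX/X.]: (3,1)[XX/OO/OX/XO]+0*
p5 X@[XX/OO/OX/XO] terminal +0; root [.X/OO/.X/..] d6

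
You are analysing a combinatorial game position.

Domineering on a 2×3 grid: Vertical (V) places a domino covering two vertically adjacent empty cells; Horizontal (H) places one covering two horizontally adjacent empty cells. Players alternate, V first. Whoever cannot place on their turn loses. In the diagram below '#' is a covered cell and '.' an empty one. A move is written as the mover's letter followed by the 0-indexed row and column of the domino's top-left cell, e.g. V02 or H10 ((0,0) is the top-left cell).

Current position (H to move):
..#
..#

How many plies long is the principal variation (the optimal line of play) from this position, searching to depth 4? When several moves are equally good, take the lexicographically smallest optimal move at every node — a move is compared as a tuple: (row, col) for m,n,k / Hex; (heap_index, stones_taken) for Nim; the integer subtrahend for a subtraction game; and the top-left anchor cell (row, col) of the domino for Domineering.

ply 1, H at ..#/..# | H00=+1→###/..#*; H10=+1→..#/###
ply 2: ###/..# is terminal -1 (V); from ..#/..# depth 4

PV length from [..#/..#]: 1 ply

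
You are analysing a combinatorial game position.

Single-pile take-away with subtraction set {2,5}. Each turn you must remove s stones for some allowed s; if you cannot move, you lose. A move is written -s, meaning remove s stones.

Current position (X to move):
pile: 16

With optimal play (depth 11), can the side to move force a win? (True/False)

X winning at [16]: True

p1 X@[16]: -2[14]+1* -5[11]+1
p2 O@[14]: -2[12]-1* -5[9]-1
p3 X@[12]: -2[10]-1 -5[7]+1*
p4 O@[7]: -2[5]-1* -5[2]-1
p5 X@[5]: -2[3]-1 -5[0]+1*
p6 O@[0] terminal -1; root [16] d11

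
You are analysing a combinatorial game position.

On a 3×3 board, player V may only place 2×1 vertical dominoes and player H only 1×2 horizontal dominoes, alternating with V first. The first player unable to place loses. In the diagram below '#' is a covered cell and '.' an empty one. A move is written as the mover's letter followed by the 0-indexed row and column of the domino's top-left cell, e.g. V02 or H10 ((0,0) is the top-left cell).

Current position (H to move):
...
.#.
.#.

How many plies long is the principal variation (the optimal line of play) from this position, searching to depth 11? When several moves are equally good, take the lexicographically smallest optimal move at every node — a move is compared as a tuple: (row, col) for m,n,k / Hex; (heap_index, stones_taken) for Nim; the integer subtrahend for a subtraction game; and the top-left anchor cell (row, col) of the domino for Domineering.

p1 H@[.../.#./.#.]: H00[##./.#./.#.]-1* H01[.##/.#./.#.]-1
p2 V@[##./.#./.#.]: V02[###/.##/.#.]+1* V10[##./##./##.]+1 V12[##./.##/.##]+1
p3 H@[###/.##/.#.] terminal -1; root [.../.#./.#.] d11

PV length from [.../.#./.#.]: 2 plies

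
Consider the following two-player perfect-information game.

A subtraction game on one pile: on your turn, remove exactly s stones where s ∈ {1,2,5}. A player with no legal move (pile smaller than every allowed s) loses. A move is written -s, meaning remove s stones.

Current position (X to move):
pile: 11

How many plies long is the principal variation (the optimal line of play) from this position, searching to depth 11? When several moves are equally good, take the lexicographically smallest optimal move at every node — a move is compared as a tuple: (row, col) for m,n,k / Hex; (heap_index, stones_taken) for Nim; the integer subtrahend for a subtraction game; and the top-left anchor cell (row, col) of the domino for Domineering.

ply 1, X at 11 | -1=-1→10; -2=+1→9*; -5=+1→6
ply 2, O at 9 | -1=-1→8*; -2=-1→7; -5=-1→4
ply 3, X at 8 | -1=-1→7; -2=+1→6*; -5=+1→3
ply 4, O at 6 | -1=-1→5*; -2=-1→4; -5=-1→1
ply 5, X at 5 | -1=-1→4; -2=+1→3*; -5=+1→0
ply 6, O at 3 | -1=-1→2*; -2=-1→1
ply 7, X at 2 | -1=-1→1; -2=+1→0*
ply 8: 0 is terminal -1 (O); from 11 depth 11

PV length from [11]: 7 plies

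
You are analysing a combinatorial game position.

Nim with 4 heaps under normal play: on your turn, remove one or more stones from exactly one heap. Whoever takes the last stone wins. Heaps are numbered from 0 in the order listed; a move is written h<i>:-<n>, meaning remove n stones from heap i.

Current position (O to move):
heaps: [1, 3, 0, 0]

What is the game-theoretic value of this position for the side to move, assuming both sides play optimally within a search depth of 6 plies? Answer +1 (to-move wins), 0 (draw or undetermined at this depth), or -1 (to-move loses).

ply 1, O at (1,3,0,0) | h0:-1=-1→(0,3,0,0); h1:-1=-1→(1,2,0,0); h1:-2=+1→(1,1,0,0)*; h1:-3=-1→(1,0,0,0)
ply 2, X at (1,1,0,0) | h0:-1=-1→(0,1,0,0)*; h1:-1=-1→(1,0,0,0)
ply 3, O at (0,1,0,0) | h1:-1=+1→(0,0,0,0)*
ply 4: (0,0,0,0) is terminal -1 (X); from (1,3,0,0) depth 6

value((1,3,0,0), O) = +1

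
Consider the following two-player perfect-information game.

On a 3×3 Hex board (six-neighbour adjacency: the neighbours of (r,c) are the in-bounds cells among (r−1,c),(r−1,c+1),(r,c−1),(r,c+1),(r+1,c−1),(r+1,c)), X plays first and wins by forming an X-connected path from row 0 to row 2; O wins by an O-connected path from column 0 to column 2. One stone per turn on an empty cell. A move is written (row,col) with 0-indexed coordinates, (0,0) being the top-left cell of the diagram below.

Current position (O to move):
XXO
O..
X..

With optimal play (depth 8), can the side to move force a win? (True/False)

p1 O@[XXO/O../X..]: (1,1)[XXO/OO./X..]+1* (1,2)[XXO/O.O/X..]-1 (2,1)[XXO/O../XO.]-1 (2,2)[XXO/O../X.O]-1
p2 X@[XXO/OO./X..] terminal -1; root [XXO/O../X..] d8

O winning at [XXO/O../X..]: True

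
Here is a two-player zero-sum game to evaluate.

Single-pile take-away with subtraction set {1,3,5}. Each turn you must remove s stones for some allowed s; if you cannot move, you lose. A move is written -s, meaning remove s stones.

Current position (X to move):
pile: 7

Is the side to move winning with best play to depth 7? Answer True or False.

ply 1, X at 7 | -1=+1→6*; -3=+1→4; -5=+1→2
ply 2, O at 6 | -1=-1→5*; -3=-1→3; -5=-1→1
ply 3, X at 5 | -1=+1→4*; -3=+1→2; -5=+1→0
ply 4, O at 4 | -1=-1→3*; -3=-1→1
ply 5, X at 3 | -1=+1→2*; -3=+1→0
ply 6, O at 2 | -1=-1→1*
ply 7, X at 1 | -1=+1→0*
ply 8: 0 is terminal -1 (O); from 7 depth 7

X winning at [7]: True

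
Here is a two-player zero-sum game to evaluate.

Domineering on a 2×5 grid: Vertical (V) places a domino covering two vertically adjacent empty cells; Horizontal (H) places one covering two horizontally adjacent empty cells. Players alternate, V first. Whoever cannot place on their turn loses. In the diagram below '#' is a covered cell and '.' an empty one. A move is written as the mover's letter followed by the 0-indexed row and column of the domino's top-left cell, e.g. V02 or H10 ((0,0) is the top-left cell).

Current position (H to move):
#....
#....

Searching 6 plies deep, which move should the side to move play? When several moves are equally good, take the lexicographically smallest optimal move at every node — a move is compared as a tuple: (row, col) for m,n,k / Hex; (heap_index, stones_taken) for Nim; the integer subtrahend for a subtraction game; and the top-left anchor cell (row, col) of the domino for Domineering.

H's best at [#..../#....]: H02

ply 1, H at #..../#.... | H01=-1→###../#....; H02=+1→#.##./#....*; H03=-1→#..##/#....; H11=-1→#..../###..; H12=+1→#..../#.##.; H13=-1→#..../#..##
ply 2, V at #.##./#.... | V01=-1→####./##...*; V04=-1→#.###/#...#
ply 3, H at ####./##... | H12=-1→####./####.; H13=+1→####./##.##*
ply 4: ####./##.## is terminal -1 (V); from #..../#.... depth 6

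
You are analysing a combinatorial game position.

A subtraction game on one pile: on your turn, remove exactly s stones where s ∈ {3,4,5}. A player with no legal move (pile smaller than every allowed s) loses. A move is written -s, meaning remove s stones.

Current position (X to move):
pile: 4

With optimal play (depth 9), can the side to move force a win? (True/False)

X winning at [4]: True

p1 X@[4]: -3[1]+1* -4[0]+1
p2 O@[1] terminal -1; root [4] d9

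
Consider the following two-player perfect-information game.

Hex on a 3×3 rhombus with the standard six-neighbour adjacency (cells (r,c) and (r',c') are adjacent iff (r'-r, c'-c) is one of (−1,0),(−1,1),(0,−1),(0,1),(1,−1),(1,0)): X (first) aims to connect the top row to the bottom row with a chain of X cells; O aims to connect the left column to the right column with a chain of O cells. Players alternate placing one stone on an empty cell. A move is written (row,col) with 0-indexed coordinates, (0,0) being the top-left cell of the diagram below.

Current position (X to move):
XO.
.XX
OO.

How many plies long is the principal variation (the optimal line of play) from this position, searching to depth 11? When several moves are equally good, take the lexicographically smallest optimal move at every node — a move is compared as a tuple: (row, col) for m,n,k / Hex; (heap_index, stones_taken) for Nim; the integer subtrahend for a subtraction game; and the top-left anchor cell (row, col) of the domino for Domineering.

p1 X@[XO./.XX/OO.]: (0,2)[XOX/.XX/OO.]-1 (1,0)[XO./XXX/OO.]-1 (2,2)[XO./.XX/OOX]+1*
p2 O@[XO./.XX/OOX]: (0,2)[XOO/.XX/OOX]-1* (1,0)[XO./OXX/OOX]-1
p3 X@[XOO/.XX/OOX]: (1,0)[XOO/XXX/OOX]+1*
p4 O@[XOO/XXX/OOX] terminal -1; root [XO./.XX/OO.] d11

PV length from [XO./.XX/OO.]: 3 plies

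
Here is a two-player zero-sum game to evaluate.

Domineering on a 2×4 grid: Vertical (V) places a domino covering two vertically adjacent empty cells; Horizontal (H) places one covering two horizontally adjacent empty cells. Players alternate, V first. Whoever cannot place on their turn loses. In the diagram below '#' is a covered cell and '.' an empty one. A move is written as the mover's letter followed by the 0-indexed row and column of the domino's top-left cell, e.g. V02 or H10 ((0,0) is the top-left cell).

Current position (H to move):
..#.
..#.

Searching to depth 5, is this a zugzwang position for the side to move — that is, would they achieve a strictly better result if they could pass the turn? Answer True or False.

zugzwang(..#./..#., H) = False

p1 H@[..#./..#.]: H00[###./..#.]+1* H10[..#./###.]+1
p2 V@[###./..#.]: V03[####/..##]-1*
p3 H@[####/..##]: H10[####/####]+1*
p4 V@[####/####] terminal -1; root [..#./..#.] d5
if H skipped the turn, V would face:
~ p1 V@[..#./..#.]: V00[#.#./#.#.]+1* V01[.##./.##.]+1 V03[..##/..##]-1
~ p2 H@[#.#./#.#.] terminal -1; root [..#./..#.] d5
compare (H): move=+1 vs pass=-1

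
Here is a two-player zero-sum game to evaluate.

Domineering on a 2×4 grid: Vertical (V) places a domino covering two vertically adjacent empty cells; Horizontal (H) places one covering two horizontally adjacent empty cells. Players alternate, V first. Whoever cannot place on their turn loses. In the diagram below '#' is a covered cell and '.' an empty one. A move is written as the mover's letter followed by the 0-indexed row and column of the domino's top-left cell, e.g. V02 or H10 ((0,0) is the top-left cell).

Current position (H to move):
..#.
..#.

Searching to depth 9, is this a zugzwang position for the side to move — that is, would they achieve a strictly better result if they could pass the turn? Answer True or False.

zugzwang(..#./..#., H) = False

[..#./..#.] H move#1: H00:+1/###./..#.*, H10:+1/..#./###.
[###./..#.] V move#2: V03:-1/####/..##*
[####/..##] H move#3: H10:+1/####/####*
[####/####] end (terminal -1, V#4); searched ..#./..#. to 9
suppose H passes — search the same position with V to move:
pass> [..#./..#.] V move#1: V00:+1/#.#./#.#.*, V01:+1/.##./.##., V03:-1/..##/..##
pass> [#.#./#.#.] end (terminal -1, H#2); searched ..#./..#. to 9
for H: play +1, pass -1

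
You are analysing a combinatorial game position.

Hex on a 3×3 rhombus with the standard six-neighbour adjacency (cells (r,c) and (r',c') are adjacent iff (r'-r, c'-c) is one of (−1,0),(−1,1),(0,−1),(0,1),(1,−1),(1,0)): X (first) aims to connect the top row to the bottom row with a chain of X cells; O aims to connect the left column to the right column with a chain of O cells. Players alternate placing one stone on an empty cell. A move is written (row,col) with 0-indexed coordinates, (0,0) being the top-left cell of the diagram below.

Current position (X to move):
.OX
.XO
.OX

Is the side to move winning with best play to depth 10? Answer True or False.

X winning at [.OX/.XO/.OX]: True

ply 1, X at .OX/.XO/.OX | (0,0)=-1→XOX/.XO/.OX; (1,0)=-1→.OX/XXO/.OX; (2,0)=+1→.OX/.XO/XOX*
ply 2: .OX/.XO/XOX is terminal -1 (O); from .OX/.XO/.OX depth 10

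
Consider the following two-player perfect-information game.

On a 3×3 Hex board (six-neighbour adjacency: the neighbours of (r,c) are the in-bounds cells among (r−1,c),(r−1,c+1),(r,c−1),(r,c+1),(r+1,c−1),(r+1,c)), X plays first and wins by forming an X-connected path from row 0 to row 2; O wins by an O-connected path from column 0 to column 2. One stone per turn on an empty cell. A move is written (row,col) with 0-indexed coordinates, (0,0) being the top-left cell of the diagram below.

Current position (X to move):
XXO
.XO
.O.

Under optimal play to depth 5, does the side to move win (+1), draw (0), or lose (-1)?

value(XXO/.XO/.O., X) = +1

p1 X@[XXO/.XO/.O.]: (1,0)[XXO/XXO/.O.]-1 (2,0)[XXO/.XO/XO.]+1* (2,2)[XXO/.XO/.OX]-1
p2 O@[XXO/.XO/XO.] terminal -1; root [XXO/.XO/.O.] d5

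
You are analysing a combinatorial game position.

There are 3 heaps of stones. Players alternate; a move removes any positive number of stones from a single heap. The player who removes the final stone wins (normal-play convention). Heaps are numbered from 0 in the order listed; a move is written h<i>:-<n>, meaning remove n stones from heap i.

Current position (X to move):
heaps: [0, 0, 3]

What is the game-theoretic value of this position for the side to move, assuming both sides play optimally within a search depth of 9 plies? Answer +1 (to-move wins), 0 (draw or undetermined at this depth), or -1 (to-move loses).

value((0,0,3), X) = +1

ply 1, X at (0,0,3) | h2:-1=-1→(0,0,2); h2:-2=-1→(0,0,1); h2:-3=+1→(0,0,0)*
ply 2: (0,0,0) is terminal -1 (O); from (0,0,3) depth 9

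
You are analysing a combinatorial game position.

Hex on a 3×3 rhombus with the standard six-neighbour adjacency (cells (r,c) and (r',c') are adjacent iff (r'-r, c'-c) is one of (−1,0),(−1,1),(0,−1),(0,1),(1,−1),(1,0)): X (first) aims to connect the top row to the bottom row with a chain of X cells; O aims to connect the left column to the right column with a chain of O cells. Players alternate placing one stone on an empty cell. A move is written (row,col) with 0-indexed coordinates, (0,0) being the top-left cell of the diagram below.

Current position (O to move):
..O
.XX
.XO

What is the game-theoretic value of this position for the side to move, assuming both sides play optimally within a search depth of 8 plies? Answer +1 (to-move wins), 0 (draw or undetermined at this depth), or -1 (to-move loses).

value(..O/.XX/.XO, O) = +1

ply 1, O at ..O/.XX/.XO | (0,0)=-1→O.O/.XX/.XO; (0,1)=+1→.OO/.XX/.XO*; (1,0)=-1→..O/OXX/.XO; (2,0)=-1→..O/.XX/OXO
ply 2, X at .OO/.XX/.XO | (0,0)=-1→XOO/.XX/.XO*; (1,0)=-1→.OO/XXX/.XO; (2,0)=-1→.OO/.XX/XXO
ply 3, O at XOO/.XX/.XO | (1,0)=+1→XOO/OXX/.XO*; (2,0)=-1→XOO/.XX/OXO
ply 4: XOO/OXX/.XO is terminal -1 (X); from ..O/.XX/.XO depth 8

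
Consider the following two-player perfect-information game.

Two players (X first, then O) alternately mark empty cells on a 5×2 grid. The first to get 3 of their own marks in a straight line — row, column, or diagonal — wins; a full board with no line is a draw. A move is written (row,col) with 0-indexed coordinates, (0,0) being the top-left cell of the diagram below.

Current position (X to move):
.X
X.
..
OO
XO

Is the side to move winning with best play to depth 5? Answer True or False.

X winning at [.X/X./../OO/XO]: False

p1 X@[.X/X./../OO/XO]: (0,0)[XX/X./../OO/XO]-1 (1,1)[.X/XX/../OO/XO]-1 (2,0)[.X/X./X./OO/XO]-1 (2,1)[.X/X./.X/OO/XO]+0*
p2 O@[.X/X./.X/OO/XO]: (0,0)[OX/X./.X/OO/XO]-1 (1,1)[.X/XO/.X/OO/XO]+0* (2,0)[.X/X./OX/OO/XO]-1
p3 X@[.X/XO/.X/OO/XO]: (0,0)[XX/XO/.X/OO/XO]+0* (2,0)[.X/XO/XX/OO/XO]+0
p4 O@[XX/XO/.X/OO/XO]: (2,0)[XX/XO/OX/OO/XO]+0*
p5 X@[XX/XO/OX/OO/XO] terminal +0; root [.X/X./../OO/XO] d5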